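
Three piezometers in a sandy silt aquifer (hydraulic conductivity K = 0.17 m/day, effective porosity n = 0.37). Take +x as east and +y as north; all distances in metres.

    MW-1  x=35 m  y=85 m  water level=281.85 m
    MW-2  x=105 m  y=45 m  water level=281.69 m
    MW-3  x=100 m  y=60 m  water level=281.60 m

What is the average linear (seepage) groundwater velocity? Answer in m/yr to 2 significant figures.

Taking MW-1 as reference: MW-2−MW-1 = (70, -40, -0.16); MW-3−MW-1 = (65, -25, -0.25).
Solve a·Δx + b·Δy = Δh: det = 70·(-25) − 65·(-40) = 850.
∂h/∂x = [(-0.16)·(-25) − (-0.25)·(-40)] / 850 = -0.007059
∂h/∂y = [70·(-0.25) − 65·(-0.16)] / 850 = -0.008353
|∇h| = √(-0.007059² + -0.008353²) = 0.01094
Seepage velocity v = K·i/n = 0.17 × 0.01094 / 0.37 = 0.005026 m/day = 1.836 m/yr.

1.8 m/yr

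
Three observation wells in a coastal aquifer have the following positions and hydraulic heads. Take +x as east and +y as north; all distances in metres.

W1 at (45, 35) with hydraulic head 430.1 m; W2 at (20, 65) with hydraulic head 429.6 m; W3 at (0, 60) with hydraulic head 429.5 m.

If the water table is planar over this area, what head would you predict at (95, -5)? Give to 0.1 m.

Differences from W1: to W2 (Δx, Δy, Δh) = (-25, 30, -0.5); to W3 = (-45, 25, -0.6).
Determinant of the coordinate differences = (-25)·25 − (-45)·30 = 725.
∂h/∂x = [(-0.5)·25 − (-0.6)·30] / 725 = +0.007586
∂h/∂y = [(-25)·(-0.6) − (-45)·(-0.5)] / 725 = -0.01034
h(95, -5) = 430.1 + (+0.007586)·(50) + (-0.01034)·(-40) = 430.1 +0.379 +0.414 = 430.893 m.

430.9 m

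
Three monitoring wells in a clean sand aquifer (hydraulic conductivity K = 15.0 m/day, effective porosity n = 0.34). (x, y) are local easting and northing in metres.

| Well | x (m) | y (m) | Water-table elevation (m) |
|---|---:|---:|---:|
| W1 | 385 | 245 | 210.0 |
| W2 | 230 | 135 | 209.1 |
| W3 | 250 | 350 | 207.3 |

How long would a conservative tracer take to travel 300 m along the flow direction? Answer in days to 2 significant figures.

430 days

With h = a·x + b·y + c and W1 as origin, the differences give:
  (-155)·a + (-110)·b = -0.9
  (-135)·a + 105·b = -2.7
Eliminate b (×105 and ×(-110), subtract): -31125·a = -391.50 → a = ∂h/∂x = +0.01258
Back-substitute: b = ∂h/∂y = -0.009542.
|∇h| = √(0.01258² + -0.009542²) = 0.01579
Seepage velocity v = K·i/n = 15.0 × 0.01579 / 0.34 = 0.6966 m/day.
t = 300 / 0.6966 = 430.7 days.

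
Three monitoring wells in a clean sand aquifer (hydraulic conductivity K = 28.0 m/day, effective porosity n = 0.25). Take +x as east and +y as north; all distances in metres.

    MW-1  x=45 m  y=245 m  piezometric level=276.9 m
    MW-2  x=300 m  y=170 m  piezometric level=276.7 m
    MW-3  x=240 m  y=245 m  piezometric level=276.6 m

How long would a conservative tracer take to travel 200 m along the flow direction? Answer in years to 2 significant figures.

Differences from MW-1: to MW-2 (Δx, Δy, Δh) = (255, -75, -0.2); to MW-3 = (195, 0, -0.3).
Solve a·Δx + b·Δy = Δh: det = 255·0 − 195·(-75) = 14625.
∂h/∂x = [(-0.2)·0 − (-0.3)·(-75)] / 14625 = -0.001538
∂h/∂y = [255·(-0.3) − 195·(-0.2)] / 14625 = -0.002564
|∇h| = √(-0.001538² + -0.002564²) = 0.00299
Seepage velocity v = K·i/n = 28.0 × 0.00299 / 0.25 = 0.3349 m/day.
t = 200 / 0.3349 = 597.2 days = 1.64 years.

1.6 years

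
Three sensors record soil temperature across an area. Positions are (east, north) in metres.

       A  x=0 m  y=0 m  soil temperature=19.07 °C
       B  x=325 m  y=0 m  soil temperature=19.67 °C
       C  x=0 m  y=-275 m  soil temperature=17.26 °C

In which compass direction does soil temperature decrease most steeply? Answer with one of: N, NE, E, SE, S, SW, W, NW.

S

∂T/∂x = (19.67 − 19.07) / (325 − 0) = +0.001846
∂T/∂y = (17.26 − 19.07) / (-275 − 0) = +0.006582
Steepest decrease is along −∇f = (-0.001846 E, -0.006582 N) → south.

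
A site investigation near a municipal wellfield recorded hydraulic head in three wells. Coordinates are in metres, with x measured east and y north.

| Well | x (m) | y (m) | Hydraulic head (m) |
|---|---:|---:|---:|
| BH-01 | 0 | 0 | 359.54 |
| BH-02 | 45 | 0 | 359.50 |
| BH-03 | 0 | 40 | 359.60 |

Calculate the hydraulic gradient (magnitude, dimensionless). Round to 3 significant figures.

∂h/∂x = (359.50 − 359.54) / (45 − 0) = -0.0008889
∂h/∂y = (359.60 − 359.54) / (40 − 0) = +0.001500
|∇h| = √(-0.0008889² + 0.001500²) = 0.001744

0.00174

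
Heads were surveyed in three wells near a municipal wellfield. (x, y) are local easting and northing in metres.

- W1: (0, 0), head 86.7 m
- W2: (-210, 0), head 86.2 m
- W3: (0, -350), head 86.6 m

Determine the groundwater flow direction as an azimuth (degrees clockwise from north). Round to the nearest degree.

263°

∂h/∂x = (86.2 − 86.7) / (-210 − 0) = +0.002381
∂h/∂y = (86.6 − 86.7) / (-350 − 0) = +0.0002857
Flow direction (−∇h) has components (-0.002381 E, -0.0002857 N).
Azimuth = atan2(E, N) = atan2(-0.002381, -0.0002857) = 263.2° ≈ 263°.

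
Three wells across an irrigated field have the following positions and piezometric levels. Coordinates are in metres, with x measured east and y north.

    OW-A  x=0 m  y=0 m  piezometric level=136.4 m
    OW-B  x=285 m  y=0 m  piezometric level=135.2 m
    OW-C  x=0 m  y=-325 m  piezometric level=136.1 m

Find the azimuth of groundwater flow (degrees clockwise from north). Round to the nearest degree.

∂h/∂x = (135.2 − 136.4) / (285 − 0) = -0.004211
∂h/∂y = (136.1 − 136.4) / (-325 − 0) = +0.0009231
Flow direction (−∇h) has components (+0.004211 E, -0.0009231 N).
Azimuth = atan2(E, N) = atan2(+0.004211, -0.0009231) = 102.4° ≈ 102°.

102°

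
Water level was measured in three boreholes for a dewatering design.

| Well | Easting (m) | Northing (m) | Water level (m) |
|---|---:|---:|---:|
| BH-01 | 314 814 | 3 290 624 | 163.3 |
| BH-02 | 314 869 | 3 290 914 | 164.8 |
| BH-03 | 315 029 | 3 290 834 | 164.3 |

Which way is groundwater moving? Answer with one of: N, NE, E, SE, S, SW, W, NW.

S

With h = a·x + b·y + c and BH-01 as origin, the differences give:
  55·a + 290·b = +1.5
  215·a + 210·b = +1.0
Eliminate b (×210 and ×290, subtract): -50800·a = 25.00 → a = ∂h/∂x = -0.0004921
Back-substitute: b = ∂h/∂y = +0.005266.
Flow = −∇h = (+0.0004921 east, -0.005266 north), which points south.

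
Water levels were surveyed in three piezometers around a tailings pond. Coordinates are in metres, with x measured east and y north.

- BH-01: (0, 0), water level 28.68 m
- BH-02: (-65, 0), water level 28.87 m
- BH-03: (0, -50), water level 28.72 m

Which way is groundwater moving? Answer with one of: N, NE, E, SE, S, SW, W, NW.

∂h/∂x = (28.87 − 28.68) / (-65 − 0) = -0.002923
∂h/∂y = (28.72 − 28.68) / (-50 − 0) = -0.0008000
Flow = −∇h = (+0.002923 east, +0.0008000 north), which points east.

E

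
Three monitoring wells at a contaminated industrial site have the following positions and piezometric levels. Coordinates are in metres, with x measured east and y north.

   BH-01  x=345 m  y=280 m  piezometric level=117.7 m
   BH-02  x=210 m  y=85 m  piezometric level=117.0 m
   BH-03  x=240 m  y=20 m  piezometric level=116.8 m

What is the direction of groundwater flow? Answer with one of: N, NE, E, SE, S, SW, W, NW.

Three-point gradient (reference BH-01): Δ to BH-02 = (-135, -195, -0.7), Δ to BH-03 = (-105, -260, -0.9).
∂h/∂x = +0.0004444, ∂h/∂y = +0.003282 (det = 14625).
Flow = −∇h = (-0.0004444 east, -0.003282 north), which points south.

S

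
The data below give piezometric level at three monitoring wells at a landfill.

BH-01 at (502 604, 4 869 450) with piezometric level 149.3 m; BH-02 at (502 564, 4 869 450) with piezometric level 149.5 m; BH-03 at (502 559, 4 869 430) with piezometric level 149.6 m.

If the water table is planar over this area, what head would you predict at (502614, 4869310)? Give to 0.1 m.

With h = a·x + b·y + c and BH-01 as origin, the differences give:
  (-40)·a + 0·b = +0.2
  (-45)·a + (-20)·b = +0.3
Eliminate b (×(-20) and ×0, subtract): 800·a = -4.00 → a = ∂h/∂x = -0.005000
Back-substitute: b = ∂h/∂y = -0.003750.
h(502614, 4869310) = 149.3 + (-0.005000)·(10) + (-0.003750)·(-140) = 149.3 -0.050 +0.525 = 149.775 m.

149.8 m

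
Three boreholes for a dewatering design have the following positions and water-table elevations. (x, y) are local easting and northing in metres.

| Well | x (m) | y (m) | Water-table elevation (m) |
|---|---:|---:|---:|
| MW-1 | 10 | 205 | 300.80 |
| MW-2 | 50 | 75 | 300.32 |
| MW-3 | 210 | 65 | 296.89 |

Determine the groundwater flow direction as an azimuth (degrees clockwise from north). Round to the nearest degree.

082°

With h = a·x + b·y + c and MW-1 as origin, the differences give:
  40·a + (-130)·b = -0.48
  200·a + (-140)·b = -3.91
Eliminate b (×(-140) and ×(-130), subtract): 20400·a = -441.100 → a = ∂h/∂x = -0.02162
Back-substitute: b = ∂h/∂y = -0.002961.
Flow direction (−∇h) has components (+0.02162 E, +0.002961 N).
Azimuth = atan2(E, N) = atan2(+0.02162, +0.002961) = 82.2° ≈ 082°.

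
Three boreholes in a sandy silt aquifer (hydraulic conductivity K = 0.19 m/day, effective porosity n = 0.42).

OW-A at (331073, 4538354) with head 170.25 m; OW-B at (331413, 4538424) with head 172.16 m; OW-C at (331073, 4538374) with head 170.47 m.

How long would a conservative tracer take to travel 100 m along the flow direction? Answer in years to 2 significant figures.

With h = a·x + b·y + c and OW-A as origin, the differences give:
  340·a + 70·b = +1.91
  0·a + 20·b = +0.22
Eliminate b (×20 and ×70, subtract): 6800·a = 22.800 → a = ∂h/∂x = +0.003353
Back-substitute: b = ∂h/∂y = +0.01100.
|∇h| = √(0.003353² + 0.01100²) = 0.0115
Seepage velocity v = K·i/n = 0.19 × 0.0115 / 0.42 = 0.005202 m/day.
t = 100 / 0.005202 = 1.922e+04 days = 52.6 years.

53 years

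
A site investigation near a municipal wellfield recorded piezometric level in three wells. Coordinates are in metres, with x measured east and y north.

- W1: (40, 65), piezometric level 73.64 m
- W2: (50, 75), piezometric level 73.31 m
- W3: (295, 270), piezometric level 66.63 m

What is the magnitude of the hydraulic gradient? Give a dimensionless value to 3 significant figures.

Differences from W1: to W2 (Δx, Δy, Δh) = (10, 10, -0.33); to W3 = (255, 205, -7.01).
Solve a·Δx + b·Δy = Δh: det = 10·205 − 255·10 = -500.
∂h/∂x = [(-0.33)·205 − (-7.01)·10] / -500 = -0.004900
∂h/∂y = [10·(-7.01) − 255·(-0.33)] / -500 = -0.02810
|∇h| = √(-0.004900² + -0.02810²) = 0.02852

0.0285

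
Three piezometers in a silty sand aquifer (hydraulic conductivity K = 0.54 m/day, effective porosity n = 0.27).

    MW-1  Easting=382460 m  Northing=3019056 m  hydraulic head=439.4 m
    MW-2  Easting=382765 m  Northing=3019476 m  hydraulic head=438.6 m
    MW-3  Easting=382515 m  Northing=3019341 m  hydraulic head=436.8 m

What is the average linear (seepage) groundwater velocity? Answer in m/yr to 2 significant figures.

13 m/yr

Differences from MW-1: to MW-2 (Δx, Δy, Δh) = (305, 420, -0.8); to MW-3 = (55, 285, -2.6).
Determinant of the coordinate differences = 305·285 − 55·420 = 63825.
∂h/∂x = [(-0.8)·285 − (-2.6)·420] / 63825 = +0.01354
∂h/∂y = [305·(-2.6) − 55·(-0.8)] / 63825 = -0.01174
|∇h| = √(0.01354² + -0.01174²) = 0.01792
Seepage velocity v = K·i/n = 0.54 × 0.01792 / 0.27 = 0.03584 m/day = 13.09 m/yr.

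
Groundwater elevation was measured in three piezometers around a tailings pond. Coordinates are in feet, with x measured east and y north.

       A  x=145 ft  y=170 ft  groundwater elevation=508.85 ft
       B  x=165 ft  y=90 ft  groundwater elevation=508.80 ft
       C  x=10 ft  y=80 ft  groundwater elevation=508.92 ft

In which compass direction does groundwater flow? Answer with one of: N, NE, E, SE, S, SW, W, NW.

SE

Three-point gradient (reference A): Δ to B = (20, -80, -0.05), Δ to C = (-135, -90, +0.07).
∂h/∂x = -0.0008016, ∂h/∂y = +0.0004246 (det = -12600).
Flow = −∇h = (+0.0008016 east, -0.0004246 north), which points southeast.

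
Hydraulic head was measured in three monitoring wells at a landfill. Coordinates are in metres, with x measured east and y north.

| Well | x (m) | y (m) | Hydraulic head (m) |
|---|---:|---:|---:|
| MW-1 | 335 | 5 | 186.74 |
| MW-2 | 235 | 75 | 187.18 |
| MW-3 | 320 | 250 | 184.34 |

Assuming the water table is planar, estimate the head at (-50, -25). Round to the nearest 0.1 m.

191.6 m

With h = a·x + b·y + c and MW-1 as origin, the differences give:
  (-100)·a + 70·b = +0.44
  (-15)·a + 245·b = -2.40
Eliminate b (×245 and ×70, subtract): -23450·a = 275.800 → a = ∂h/∂x = -0.01176
Back-substitute: b = ∂h/∂y = -0.01052.
h(-50, -25) = 186.74 + (-0.01176)·(-385) + (-0.01052)·(-30) = 186.74 +4.528 +0.315 = 191.584 m.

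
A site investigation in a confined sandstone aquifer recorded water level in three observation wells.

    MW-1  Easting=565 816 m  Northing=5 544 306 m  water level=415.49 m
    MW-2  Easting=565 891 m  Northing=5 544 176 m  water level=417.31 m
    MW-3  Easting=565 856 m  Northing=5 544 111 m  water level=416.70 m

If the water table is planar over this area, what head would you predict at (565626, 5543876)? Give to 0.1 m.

412.3 m

Taking MW-1 as reference: MW-2−MW-1 = (75, -130, +1.82); MW-3−MW-1 = (40, -195, +1.21).
Determinant of the coordinate differences = 75·(-195) − 40·(-130) = -9425.
∂h/∂x = [(+1.82)·(-195) − (+1.21)·(-130)] / -9425 = +0.02097
∂h/∂y = [75·(+1.21) − 40·(+1.82)] / -9425 = -0.001905
h(565626, 5543876) = 415.49 + (+0.02097)·(-190) + (-0.001905)·(-430) = 415.49 -3.983 +0.819 = 412.325 m.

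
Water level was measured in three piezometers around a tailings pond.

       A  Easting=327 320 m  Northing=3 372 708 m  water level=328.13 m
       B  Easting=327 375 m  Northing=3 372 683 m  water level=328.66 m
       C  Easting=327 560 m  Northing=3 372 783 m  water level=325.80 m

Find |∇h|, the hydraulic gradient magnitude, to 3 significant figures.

0.0253

With h = a·x + b·y + c and A as origin, the differences give:
  55·a + (-25)·b = +0.53
  240·a + 75·b = -2.33
Eliminate b (×75 and ×(-25), subtract): 10125·a = -18.500 → a = ∂h/∂x = -0.001827
Back-substitute: b = ∂h/∂y = -0.02522.
|∇h| = √(-0.001827² + -0.02522²) = 0.02529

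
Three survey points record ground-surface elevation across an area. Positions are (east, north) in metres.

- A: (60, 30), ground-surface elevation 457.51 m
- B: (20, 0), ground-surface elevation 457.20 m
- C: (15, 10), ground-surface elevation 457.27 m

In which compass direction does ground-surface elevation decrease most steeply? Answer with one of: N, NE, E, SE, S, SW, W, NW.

Differences from A: to B (Δx, Δy, Δh) = (-40, -30, -0.31); to C = (-45, -20, -0.24).
Determinant of the coordinate differences = (-40)·(-20) − (-45)·(-30) = -550.
∂z/∂x = [(-0.31)·(-20) − (-0.24)·(-30)] / -550 = +0.001818
∂z/∂y = [(-40)·(-0.24) − (-45)·(-0.31)] / -550 = +0.007909
Steepest decrease is along −∇f = (-0.001818 E, -0.007909 N) → south.

S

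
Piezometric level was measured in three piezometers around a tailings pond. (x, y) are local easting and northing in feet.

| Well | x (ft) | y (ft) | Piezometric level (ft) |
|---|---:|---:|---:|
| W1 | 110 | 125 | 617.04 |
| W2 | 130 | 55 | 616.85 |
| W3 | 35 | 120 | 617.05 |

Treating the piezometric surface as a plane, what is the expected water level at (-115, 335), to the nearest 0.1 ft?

Taking W1 as reference: W2−W1 = (20, -70, -0.19); W3−W1 = (-75, -5, +0.01).
Determinant of the coordinate differences = 20·(-5) − (-75)·(-70) = -5350.
∂h/∂x = [(-0.19)·(-5) − (+0.01)·(-70)] / -5350 = -0.0003084
∂h/∂y = [20·(+0.01) − (-75)·(-0.19)] / -5350 = +0.002626
h(-115, 335) = 617.04 + (-0.0003084)·(-225) + (+0.002626)·(210) = 617.04 +0.069 +0.551 = 617.661 ft.

617.7 ft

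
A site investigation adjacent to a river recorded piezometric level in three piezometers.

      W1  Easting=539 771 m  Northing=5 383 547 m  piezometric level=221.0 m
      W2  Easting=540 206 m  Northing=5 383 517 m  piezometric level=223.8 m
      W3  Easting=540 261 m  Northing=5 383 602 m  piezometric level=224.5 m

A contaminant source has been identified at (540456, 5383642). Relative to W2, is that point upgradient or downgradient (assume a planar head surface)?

upgradient

Taking W1 as reference: W2−W1 = (435, -30, +2.8); W3−W1 = (490, 55, +3.5).
Determinant of the coordinate differences = 435·55 − 490·(-30) = 38625.
∂h/∂x = [(+2.8)·55 − (+3.5)·(-30)] / 38625 = +0.006706
∂h/∂y = [435·(+3.5) − 490·(+2.8)] / 38625 = +0.003896
Head at (540456, 5383642) = 221.0 + (+0.006706)·(685) + (+0.003896)·(95) = 225.96 m.
That is higher than the 223.8 m at W2, so the point is upgradient.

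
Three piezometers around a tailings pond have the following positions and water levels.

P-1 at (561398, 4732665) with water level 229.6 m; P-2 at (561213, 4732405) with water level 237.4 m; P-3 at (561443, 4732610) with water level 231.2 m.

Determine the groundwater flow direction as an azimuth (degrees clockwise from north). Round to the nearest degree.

001°

Differences from P-1: to P-2 (Δx, Δy, Δh) = (-185, -260, +7.8); to P-3 = (45, -55, +1.6).
Solve a·Δx + b·Δy = Δh: det = (-185)·(-55) − 45·(-260) = 21875.
∂h/∂x = [(+7.8)·(-55) − (+1.6)·(-260)] / 21875 = -0.0005943
∂h/∂y = [(-185)·(+1.6) − 45·(+7.8)] / 21875 = -0.02958
Flow direction (−∇h) has components (+0.0005943 E, +0.02958 N).
Azimuth = atan2(E, N) = atan2(+0.0005943, +0.02958) = 1.2° ≈ 001°.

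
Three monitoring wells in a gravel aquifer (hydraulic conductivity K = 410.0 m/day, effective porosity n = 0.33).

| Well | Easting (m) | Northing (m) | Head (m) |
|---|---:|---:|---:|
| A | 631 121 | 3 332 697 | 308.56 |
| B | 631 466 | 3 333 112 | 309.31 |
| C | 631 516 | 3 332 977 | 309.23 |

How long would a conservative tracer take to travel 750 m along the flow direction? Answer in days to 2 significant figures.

430 days

Taking A as reference: B−A = (345, 415, +0.75); C−A = (395, 280, +0.67).
Solve a·Δx + b·Δy = Δh: det = 345·280 − 395·415 = -67325.
∂h/∂x = [(+0.75)·280 − (+0.67)·415] / -67325 = +0.001011
∂h/∂y = [345·(+0.67) − 395·(+0.75)] / -67325 = +0.0009670
|∇h| = √(0.001011² + 0.0009670²) = 0.001399
Seepage velocity v = K·i/n = 410.0 × 0.001399 / 0.33 = 1.738 m/day.
t = 750 / 1.738 = 431.5 days.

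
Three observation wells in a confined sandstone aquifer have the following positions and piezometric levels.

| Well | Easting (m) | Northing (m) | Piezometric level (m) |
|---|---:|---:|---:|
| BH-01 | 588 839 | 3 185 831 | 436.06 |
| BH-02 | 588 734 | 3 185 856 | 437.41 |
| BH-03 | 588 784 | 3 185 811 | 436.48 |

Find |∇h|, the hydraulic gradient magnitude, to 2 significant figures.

0.014

Differences from BH-01: to BH-02 (Δx, Δy, Δh) = (-105, 25, +1.35); to BH-03 = (-55, -20, +0.42).
Determinant of the coordinate differences = (-105)·(-20) − (-55)·25 = 3475.
∂h/∂x = [(+1.35)·(-20) − (+0.42)·25] / 3475 = -0.01079
∂h/∂y = [(-105)·(+0.42) − (-55)·(+1.35)] / 3475 = +0.008676
|∇h| = √(-0.01079² + 0.008676²) = 0.01385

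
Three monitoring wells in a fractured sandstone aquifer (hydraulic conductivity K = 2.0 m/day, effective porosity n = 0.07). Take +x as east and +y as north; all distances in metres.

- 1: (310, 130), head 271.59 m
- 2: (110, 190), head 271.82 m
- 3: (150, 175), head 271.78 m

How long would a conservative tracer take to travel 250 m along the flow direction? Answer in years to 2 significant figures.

With h = a·x + b·y + c and 1 as origin, the differences give:
  (-200)·a + 60·b = +0.23
  (-160)·a + 45·b = +0.19
Eliminate b (×45 and ×60, subtract): 600·a = -1.050 → a = ∂h/∂x = -0.001750
Back-substitute: b = ∂h/∂y = -0.002000.
|∇h| = √(-0.001750² + -0.002000²) = 0.002658
Seepage velocity v = K·i/n = 2.0 × 0.002658 / 0.07 = 0.07594 m/day.
t = 250 / 0.07594 = 3292 days = 9.01 years.

9.0 years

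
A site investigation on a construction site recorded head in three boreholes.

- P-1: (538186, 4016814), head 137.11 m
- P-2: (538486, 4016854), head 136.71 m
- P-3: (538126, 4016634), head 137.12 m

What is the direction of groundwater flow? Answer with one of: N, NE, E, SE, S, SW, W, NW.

E

Taking P-1 as reference: P-2−P-1 = (300, 40, -0.40); P-3−P-1 = (-60, -180, +0.01).
Determinant of the coordinate differences = 300·(-180) − (-60)·40 = -51600.
∂h/∂x = [(-0.40)·(-180) − (+0.01)·40] / -51600 = -0.001388
∂h/∂y = [300·(+0.01) − (-60)·(-0.40)] / -51600 = +0.0004070
Flow = −∇h = (+0.001388 east, -0.0004070 north), which points east.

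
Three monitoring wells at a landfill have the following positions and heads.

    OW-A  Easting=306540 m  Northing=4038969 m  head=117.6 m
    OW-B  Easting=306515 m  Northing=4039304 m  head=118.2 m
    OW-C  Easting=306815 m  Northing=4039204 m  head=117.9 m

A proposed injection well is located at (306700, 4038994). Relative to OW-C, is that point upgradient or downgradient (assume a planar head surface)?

Differences from OW-A: to OW-B (Δx, Δy, Δh) = (-25, 335, +0.6); to OW-C = (275, 235, +0.3).
Determinant of the coordinate differences = (-25)·235 − 275·335 = -98000.
∂h/∂x = [(+0.6)·235 − (+0.3)·335] / -98000 = -0.0004133
∂h/∂y = [(-25)·(+0.3) − 275·(+0.6)] / -98000 = +0.001760
Head at (306700, 4038994) = 117.6 + (-0.0004133)·(160) + (+0.001760)·(25) = 117.58 m.
That is lower than the 117.9 m at OW-C, so the point is downgradient.

downgradient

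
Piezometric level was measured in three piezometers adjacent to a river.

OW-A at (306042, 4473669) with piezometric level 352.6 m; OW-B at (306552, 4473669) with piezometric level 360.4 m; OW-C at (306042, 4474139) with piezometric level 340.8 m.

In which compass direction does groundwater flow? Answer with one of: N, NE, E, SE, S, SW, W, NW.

NW

∂h/∂x = (360.4 − 352.6) / (306552 − 306042) = +0.01529
∂h/∂y = (340.8 − 352.6) / (4474139 − 4473669) = -0.02511
Flow = −∇h = (-0.01529 east, +0.02511 north), which points northwest.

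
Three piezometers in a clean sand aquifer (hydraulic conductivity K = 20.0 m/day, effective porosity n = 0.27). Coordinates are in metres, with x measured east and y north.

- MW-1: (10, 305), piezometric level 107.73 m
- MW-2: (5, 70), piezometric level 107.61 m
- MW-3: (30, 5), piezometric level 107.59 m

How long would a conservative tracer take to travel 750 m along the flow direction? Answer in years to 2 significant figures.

Differences from MW-1: to MW-2 (Δx, Δy, Δh) = (-5, -235, -0.12); to MW-3 = (20, -300, -0.14).
Determinant of the coordinate differences = (-5)·(-300) − 20·(-235) = 6200.
∂h/∂x = [(-0.12)·(-300) − (-0.14)·(-235)] / 6200 = +0.0005000
∂h/∂y = [(-5)·(-0.14) − 20·(-0.12)] / 6200 = +0.0005000
|∇h| = √(0.0005000² + 0.0005000²) = 0.0007071
Seepage velocity v = K·i/n = 20.0 × 0.0007071 / 0.27 = 0.05238 m/day.
t = 750 / 0.05238 = 1.432e+04 days = 39.2 years.

39 years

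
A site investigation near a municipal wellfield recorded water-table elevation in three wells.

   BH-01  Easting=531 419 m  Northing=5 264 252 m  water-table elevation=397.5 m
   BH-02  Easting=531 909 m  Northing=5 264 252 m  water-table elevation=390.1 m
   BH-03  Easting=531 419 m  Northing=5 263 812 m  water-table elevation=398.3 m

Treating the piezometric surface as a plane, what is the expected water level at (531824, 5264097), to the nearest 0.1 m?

391.7 m

∂h/∂x = (390.1 − 397.5) / (531909 − 531419) = -0.01510
∂h/∂y = (398.3 − 397.5) / (5263812 − 5264252) = -0.001818
h(531824, 5264097) = 397.5 + (-0.01510)·(405) + (-0.001818)·(-155) = 397.5 -6.116 +0.282 = 391.665 m.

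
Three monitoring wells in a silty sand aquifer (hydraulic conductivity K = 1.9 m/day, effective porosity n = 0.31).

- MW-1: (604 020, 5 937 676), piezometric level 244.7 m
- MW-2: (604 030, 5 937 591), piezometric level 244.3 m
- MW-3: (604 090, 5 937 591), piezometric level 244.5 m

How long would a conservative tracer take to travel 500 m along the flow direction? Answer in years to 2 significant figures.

37 years

With h = a·x + b·y + c and MW-1 as origin, the differences give:
  10·a + (-85)·b = -0.4
  70·a + (-85)·b = -0.2
Eliminate b (×(-85) and ×(-85), subtract): 5100·a = 17.00 → a = ∂h/∂x = +0.003333
Back-substitute: b = ∂h/∂y = +0.005098.
|∇h| = √(0.003333² + 0.005098²) = 0.006091
Seepage velocity v = K·i/n = 1.9 × 0.006091 / 0.31 = 0.03733 m/day.
t = 500 / 0.03733 = 1.339e+04 days = 36.7 years.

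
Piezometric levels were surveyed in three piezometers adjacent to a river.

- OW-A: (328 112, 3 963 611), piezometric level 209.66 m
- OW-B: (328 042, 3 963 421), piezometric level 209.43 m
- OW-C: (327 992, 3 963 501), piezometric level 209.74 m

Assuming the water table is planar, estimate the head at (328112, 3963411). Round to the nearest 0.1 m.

209.2 m

Taking OW-A as reference: OW-B−OW-A = (-70, -190, -0.23); OW-C−OW-A = (-120, -110, +0.08).
Solve a·Δx + b·Δy = Δh: det = (-70)·(-110) − (-120)·(-190) = -15100.
∂h/∂x = [(-0.23)·(-110) − (+0.08)·(-190)] / -15100 = -0.002682
∂h/∂y = [(-70)·(+0.08) − (-120)·(-0.23)] / -15100 = +0.002199
h(328112, 3963411) = 209.66 + (-0.002682)·(0) + (+0.002199)·(-200) = 209.66 -0.000 -0.440 = 209.220 m.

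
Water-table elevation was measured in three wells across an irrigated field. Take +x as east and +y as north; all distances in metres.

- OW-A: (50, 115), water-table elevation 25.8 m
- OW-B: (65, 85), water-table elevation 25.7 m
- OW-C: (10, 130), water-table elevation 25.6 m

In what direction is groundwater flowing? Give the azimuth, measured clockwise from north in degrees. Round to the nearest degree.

With h = a·x + b·y + c and OW-A as origin, the differences give:
  15·a + (-30)·b = -0.1
  (-40)·a + 15·b = -0.2
Eliminate b (×15 and ×(-30), subtract): -975·a = -7.50 → a = ∂h/∂x = +0.007692
Back-substitute: b = ∂h/∂y = +0.007179.
Flow direction (−∇h) has components (-0.007692 E, -0.007179 N).
Azimuth = atan2(E, N) = atan2(-0.007692, -0.007179) = 227.0° ≈ 227°.

227°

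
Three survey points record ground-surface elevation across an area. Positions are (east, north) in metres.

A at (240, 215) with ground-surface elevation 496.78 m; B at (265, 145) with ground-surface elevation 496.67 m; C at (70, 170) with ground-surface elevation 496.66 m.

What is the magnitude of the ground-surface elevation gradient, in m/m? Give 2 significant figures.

0.0017 m/m

Taking A as reference: B−A = (25, -70, -0.11); C−A = (-170, -45, -0.12).
Solve a·Δx + b·Δy = Δz: det = 25·(-45) − (-170)·(-70) = -13025.
∂z/∂x = [(-0.11)·(-45) − (-0.12)·(-70)] / -13025 = +0.0002649
∂z/∂y = [25·(-0.12) − (-170)·(-0.11)] / -13025 = +0.001666
|∇f| = √(0.0002649² + 0.001666²) = 0.001687 m/m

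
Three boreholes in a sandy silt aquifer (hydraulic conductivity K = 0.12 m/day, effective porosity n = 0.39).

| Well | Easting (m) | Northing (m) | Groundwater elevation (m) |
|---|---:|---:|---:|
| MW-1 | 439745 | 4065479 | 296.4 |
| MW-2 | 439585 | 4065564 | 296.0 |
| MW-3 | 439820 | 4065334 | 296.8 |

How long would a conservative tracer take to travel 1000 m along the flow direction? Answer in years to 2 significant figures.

Taking MW-1 as reference: MW-2−MW-1 = (-160, 85, -0.4); MW-3−MW-1 = (75, -145, +0.4).
Determinant of the coordinate differences = (-160)·(-145) − 75·85 = 16825.
∂h/∂x = [(-0.4)·(-145) − (+0.4)·85] / 16825 = +0.001426
∂h/∂y = [(-160)·(+0.4) − 75·(-0.4)] / 16825 = -0.002021
|∇h| = √(0.001426² + -0.002021²) = 0.002473
Seepage velocity v = K·i/n = 0.12 × 0.002473 / 0.39 = 0.0007609 m/day.
t = 1000 / 0.0007609 = 1.314e+06 days = 3.6e+03 years.

3600 years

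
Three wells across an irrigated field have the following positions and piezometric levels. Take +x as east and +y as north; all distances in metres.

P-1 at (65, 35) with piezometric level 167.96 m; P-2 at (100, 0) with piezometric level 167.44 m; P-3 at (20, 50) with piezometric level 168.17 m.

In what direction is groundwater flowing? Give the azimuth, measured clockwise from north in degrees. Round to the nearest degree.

With h = a·x + b·y + c and P-1 as origin, the differences give:
  35·a + (-35)·b = -0.52
  (-45)·a + 15·b = +0.21
Eliminate b (×15 and ×(-35), subtract): -1050·a = -0.450 → a = ∂h/∂x = +0.0004286
Back-substitute: b = ∂h/∂y = +0.01529.
Flow direction (−∇h) has components (-0.0004286 E, -0.01529 N).
Azimuth = atan2(E, N) = atan2(-0.0004286, -0.01529) = 181.6° ≈ 182°.

182°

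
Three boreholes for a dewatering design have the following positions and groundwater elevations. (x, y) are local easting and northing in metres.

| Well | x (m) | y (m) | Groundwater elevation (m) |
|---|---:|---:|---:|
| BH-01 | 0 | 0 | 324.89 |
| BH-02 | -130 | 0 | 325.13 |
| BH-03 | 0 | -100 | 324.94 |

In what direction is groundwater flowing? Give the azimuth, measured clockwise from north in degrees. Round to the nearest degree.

075°

∂h/∂x = (325.13 − 324.89) / (-130 − 0) = -0.001846
∂h/∂y = (324.94 − 324.89) / (-100 − 0) = -0.0005000
Flow direction (−∇h) has components (+0.001846 E, +0.0005000 N).
Azimuth = atan2(E, N) = atan2(+0.001846, +0.0005000) = 74.8° ≈ 075°.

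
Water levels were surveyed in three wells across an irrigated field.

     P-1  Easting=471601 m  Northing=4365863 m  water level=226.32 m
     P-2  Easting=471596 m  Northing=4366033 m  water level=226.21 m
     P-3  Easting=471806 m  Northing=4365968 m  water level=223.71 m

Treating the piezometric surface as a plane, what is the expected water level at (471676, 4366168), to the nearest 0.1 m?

Taking P-1 as reference: P-2−P-1 = (-5, 170, -0.11); P-3−P-1 = (205, 105, -2.61).
Determinant of the coordinate differences = (-5)·105 − 205·170 = -35375.
∂h/∂x = [(-0.11)·105 − (-2.61)·170] / -35375 = -0.01222
∂h/∂y = [(-5)·(-2.61) − 205·(-0.11)] / -35375 = -0.001006
h(471676, 4366168) = 226.32 + (-0.01222)·(75) + (-0.001006)·(305) = 226.32 -0.916 -0.307 = 225.097 m.

225.1 m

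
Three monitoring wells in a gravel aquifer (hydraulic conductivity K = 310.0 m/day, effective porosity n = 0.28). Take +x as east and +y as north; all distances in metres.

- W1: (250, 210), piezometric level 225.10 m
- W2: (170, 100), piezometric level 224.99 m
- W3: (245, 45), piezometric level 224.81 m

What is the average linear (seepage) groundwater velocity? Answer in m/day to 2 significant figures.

2.3 m/day

Taking W1 as reference: W2−W1 = (-80, -110, -0.11); W3−W1 = (-5, -165, -0.29).
Solve a·Δx + b·Δy = Δh: det = (-80)·(-165) − (-5)·(-110) = 12650.
∂h/∂x = [(-0.11)·(-165) − (-0.29)·(-110)] / 12650 = -0.001087
∂h/∂y = [(-80)·(-0.29) − (-5)·(-0.11)] / 12650 = +0.001791
|∇h| = √(-0.001087² + 0.001791²) = 0.002095
Seepage velocity v = K·i/n = 310.0 × 0.002095 / 0.28 = 2.319 m/day.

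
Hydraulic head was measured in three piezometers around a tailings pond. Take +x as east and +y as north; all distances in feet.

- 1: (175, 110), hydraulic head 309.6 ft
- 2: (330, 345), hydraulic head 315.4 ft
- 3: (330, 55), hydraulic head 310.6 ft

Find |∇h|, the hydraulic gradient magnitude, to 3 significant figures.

0.0206

Differences from 1: to 2 (Δx, Δy, Δh) = (155, 235, +5.8); to 3 = (155, -55, +1.0).
Determinant of the coordinate differences = 155·(-55) − 155·235 = -44950.
∂h/∂x = [(+5.8)·(-55) − (+1.0)·235] / -44950 = +0.01232
∂h/∂y = [155·(+1.0) − 155·(+5.8)] / -44950 = +0.01655
|∇h| = √(0.01232² + 0.01655²) = 0.02063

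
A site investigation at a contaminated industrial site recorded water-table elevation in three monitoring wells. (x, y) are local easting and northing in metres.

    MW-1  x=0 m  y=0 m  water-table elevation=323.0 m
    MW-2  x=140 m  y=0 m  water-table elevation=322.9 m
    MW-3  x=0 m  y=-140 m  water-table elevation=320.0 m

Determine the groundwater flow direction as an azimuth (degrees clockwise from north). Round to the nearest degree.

∂h/∂x = (322.9 − 323.0) / (140 − 0) = -0.0007143
∂h/∂y = (320.0 − 323.0) / (-140 − 0) = +0.02143
Flow direction (−∇h) has components (+0.0007143 E, -0.02143 N).
Azimuth = atan2(E, N) = atan2(+0.0007143, -0.02143) = 178.1° ≈ 178°.

178°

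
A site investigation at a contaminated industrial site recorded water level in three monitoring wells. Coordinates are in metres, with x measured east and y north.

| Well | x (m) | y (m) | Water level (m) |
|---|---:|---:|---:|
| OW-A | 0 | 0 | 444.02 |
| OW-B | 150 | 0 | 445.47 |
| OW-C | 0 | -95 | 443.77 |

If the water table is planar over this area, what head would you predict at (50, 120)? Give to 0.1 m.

∂h/∂x = (445.47 − 444.02) / (150 − 0) = +0.009667
∂h/∂y = (443.77 − 444.02) / (-95 − 0) = +0.002632
h(50, 120) = 444.02 + (+0.009667)·(50) + (+0.002632)·(120) = 444.02 +0.483 +0.316 = 444.819 m.

444.8 m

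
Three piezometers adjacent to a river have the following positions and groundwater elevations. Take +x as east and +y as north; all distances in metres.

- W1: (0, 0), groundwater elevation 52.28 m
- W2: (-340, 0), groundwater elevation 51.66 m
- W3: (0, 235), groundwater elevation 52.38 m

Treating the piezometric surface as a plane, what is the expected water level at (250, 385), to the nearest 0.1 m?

52.9 m

∂h/∂x = (51.66 − 52.28) / (-340 − 0) = +0.001824
∂h/∂y = (52.38 − 52.28) / (235 − 0) = +0.0004255
h(250, 385) = 52.28 + (+0.001824)·(250) + (+0.0004255)·(385) = 52.28 +0.456 +0.164 = 52.900 m.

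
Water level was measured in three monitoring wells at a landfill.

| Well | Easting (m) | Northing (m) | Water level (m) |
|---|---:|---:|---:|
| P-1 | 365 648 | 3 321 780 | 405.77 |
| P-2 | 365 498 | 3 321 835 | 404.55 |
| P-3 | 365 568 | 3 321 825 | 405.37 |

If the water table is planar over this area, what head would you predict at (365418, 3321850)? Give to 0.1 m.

403.7 m

Differences from P-1: to P-2 (Δx, Δy, Δh) = (-150, 55, -1.22); to P-3 = (-80, 45, -0.40).
Solve a·Δx + b·Δy = Δh: det = (-150)·45 − (-80)·55 = -2350.
∂h/∂x = [(-1.22)·45 − (-0.40)·55] / -2350 = +0.01400
∂h/∂y = [(-150)·(-0.40) − (-80)·(-1.22)] / -2350 = +0.01600
h(365418, 3321850) = 405.77 + (+0.01400)·(-230) + (+0.01600)·(70) = 405.77 -3.220 +1.120 = 403.670 m.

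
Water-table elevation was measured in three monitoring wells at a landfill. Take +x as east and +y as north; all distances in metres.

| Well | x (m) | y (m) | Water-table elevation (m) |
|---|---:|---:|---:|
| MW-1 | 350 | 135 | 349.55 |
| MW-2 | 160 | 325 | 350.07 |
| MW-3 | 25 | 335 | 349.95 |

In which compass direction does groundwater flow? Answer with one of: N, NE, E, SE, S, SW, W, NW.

Taking MW-1 as reference: MW-2−MW-1 = (-190, 190, +0.52); MW-3−MW-1 = (-325, 200, +0.40).
Determinant of the coordinate differences = (-190)·200 − (-325)·190 = 23750.
∂h/∂x = [(+0.52)·200 − (+0.40)·190] / 23750 = +0.001179
∂h/∂y = [(-190)·(+0.40) − (-325)·(+0.52)] / 23750 = +0.003916
Flow = −∇h = (-0.001179 east, -0.003916 north), which points south.

S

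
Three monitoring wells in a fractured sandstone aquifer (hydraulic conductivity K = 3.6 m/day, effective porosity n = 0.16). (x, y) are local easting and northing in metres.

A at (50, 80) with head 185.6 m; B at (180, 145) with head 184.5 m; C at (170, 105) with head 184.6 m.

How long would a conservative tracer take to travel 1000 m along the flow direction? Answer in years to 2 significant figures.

15 years

Taking A as reference: B−A = (130, 65, -1.1); C−A = (120, 25, -1.0).
Determinant of the coordinate differences = 130·25 − 120·65 = -4550.
∂h/∂x = [(-1.1)·25 − (-1.0)·65] / -4550 = -0.008242
∂h/∂y = [130·(-1.0) − 120·(-1.1)] / -4550 = -0.0004396
|∇h| = √(-0.008242² + -0.0004396²) = 0.008254
Seepage velocity v = K·i/n = 3.6 × 0.008254 / 0.16 = 0.1857 m/day.
t = 1000 / 0.1857 = 5385 days = 14.7 years.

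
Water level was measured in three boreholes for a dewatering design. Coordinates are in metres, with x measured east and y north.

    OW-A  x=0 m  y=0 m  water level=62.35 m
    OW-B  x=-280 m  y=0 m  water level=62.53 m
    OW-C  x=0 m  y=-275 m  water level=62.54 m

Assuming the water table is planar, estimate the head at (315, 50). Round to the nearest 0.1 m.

62.1 m

∂h/∂x = (62.53 − 62.35) / (-280 − 0) = -0.0006429
∂h/∂y = (62.54 − 62.35) / (-275 − 0) = -0.0006909
h(315, 50) = 62.35 + (-0.0006429)·(315) + (-0.0006909)·(50) = 62.35 -0.202 -0.035 = 62.113 m.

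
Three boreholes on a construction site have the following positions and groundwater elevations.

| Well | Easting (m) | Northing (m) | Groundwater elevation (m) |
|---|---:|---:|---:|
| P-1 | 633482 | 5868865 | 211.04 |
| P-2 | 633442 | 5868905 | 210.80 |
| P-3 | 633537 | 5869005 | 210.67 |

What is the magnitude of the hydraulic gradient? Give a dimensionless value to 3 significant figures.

0.00432

Three-point gradient (reference P-1): Δ to P-2 = (-40, 40, -0.24), Δ to P-3 = (55, 140, -0.37).
∂h/∂x = +0.002410, ∂h/∂y = -0.003590 (det = -7800).
|∇h| = √(0.002410² + -0.003590²) = 0.004324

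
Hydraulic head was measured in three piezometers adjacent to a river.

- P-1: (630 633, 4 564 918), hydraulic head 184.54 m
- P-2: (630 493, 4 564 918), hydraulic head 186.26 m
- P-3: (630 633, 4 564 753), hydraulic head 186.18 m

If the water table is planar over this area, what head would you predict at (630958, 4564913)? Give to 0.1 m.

180.6 m

∂h/∂x = (186.26 − 184.54) / (630493 − 630633) = -0.01229
∂h/∂y = (186.18 − 184.54) / (4564753 − 4564918) = -0.009939
h(630958, 4564913) = 184.54 + (-0.01229)·(325) + (-0.009939)·(-5) = 184.54 -3.993 +0.050 = 180.597 m.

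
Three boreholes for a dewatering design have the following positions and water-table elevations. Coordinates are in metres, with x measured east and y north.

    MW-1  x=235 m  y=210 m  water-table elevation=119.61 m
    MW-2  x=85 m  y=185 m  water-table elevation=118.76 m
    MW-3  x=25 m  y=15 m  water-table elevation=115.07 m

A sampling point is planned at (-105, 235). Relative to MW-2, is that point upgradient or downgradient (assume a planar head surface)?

upgradient

Three-point gradient (reference MW-1): Δ to MW-2 = (-150, -25, -0.85), Δ to MW-3 = (-210, -195, -4.54).
∂h/∂x = +0.002177, ∂h/∂y = +0.02094 (det = 24000).
Head at (-105, 235) = 119.61 + (+0.002177)·(-340) + (+0.02094)·(25) = 119.39 m.
That is higher than the 118.76 m at MW-2, so the point is upgradient.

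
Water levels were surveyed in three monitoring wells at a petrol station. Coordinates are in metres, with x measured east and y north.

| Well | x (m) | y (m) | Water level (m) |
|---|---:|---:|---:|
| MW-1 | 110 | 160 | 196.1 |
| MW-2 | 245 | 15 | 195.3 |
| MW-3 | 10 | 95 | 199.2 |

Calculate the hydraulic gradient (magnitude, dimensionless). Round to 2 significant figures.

0.026

With h = a·x + b·y + c and MW-1 as origin, the differences give:
  135·a + (-145)·b = -0.8
  (-100)·a + (-65)·b = +3.1
Eliminate b (×(-65) and ×(-145), subtract): -23275·a = 501.50 → a = ∂h/∂x = -0.02155
Back-substitute: b = ∂h/∂y = -0.01454.
|∇h| = √(-0.02155² + -0.01454²) = 0.026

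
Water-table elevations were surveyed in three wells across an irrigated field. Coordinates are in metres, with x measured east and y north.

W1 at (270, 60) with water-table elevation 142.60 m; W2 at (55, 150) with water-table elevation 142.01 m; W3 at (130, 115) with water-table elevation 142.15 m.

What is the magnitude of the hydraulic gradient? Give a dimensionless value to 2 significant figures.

With h = a·x + b·y + c and W1 as origin, the differences give:
  (-215)·a + 90·b = -0.59
  (-140)·a + 55·b = -0.45
Eliminate b (×55 and ×90, subtract): 775·a = 8.050 → a = ∂h/∂x = +0.01039
Back-substitute: b = ∂h/∂y = +0.01826.
|∇h| = √(0.01039² + 0.01826²) = 0.02101

0.021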